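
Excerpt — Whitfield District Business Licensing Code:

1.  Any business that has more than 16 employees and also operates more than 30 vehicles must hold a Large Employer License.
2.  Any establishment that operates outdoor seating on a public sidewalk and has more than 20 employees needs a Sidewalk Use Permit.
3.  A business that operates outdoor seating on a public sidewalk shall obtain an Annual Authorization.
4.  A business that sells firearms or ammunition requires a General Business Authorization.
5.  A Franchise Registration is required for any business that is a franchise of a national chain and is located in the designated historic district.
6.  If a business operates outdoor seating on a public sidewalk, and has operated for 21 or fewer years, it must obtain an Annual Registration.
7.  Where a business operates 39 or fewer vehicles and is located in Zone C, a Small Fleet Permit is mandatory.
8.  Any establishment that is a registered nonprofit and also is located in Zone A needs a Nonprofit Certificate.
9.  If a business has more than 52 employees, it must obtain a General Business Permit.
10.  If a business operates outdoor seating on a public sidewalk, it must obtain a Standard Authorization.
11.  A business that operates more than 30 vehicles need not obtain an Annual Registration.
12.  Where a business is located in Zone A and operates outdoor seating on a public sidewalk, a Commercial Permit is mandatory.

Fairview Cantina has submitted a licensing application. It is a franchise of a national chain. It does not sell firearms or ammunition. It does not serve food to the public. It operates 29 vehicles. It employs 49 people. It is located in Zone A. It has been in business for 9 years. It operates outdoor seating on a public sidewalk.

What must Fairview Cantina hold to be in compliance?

1. employees 49 > 16; vehicles 29 ≤ 30 → Large Employer License not required.
2. operates outdoor seating on a public sidewalk; employees 49 > 20 → Sidewalk Use Permit required.
3. operates outdoor seating on a public sidewalk → Annual Authorization required.
4. does not sell firearms or ammunition → General Business Authorization not required.
5. is a franchise of a national chain; is located in Zone A (not: is located in the designated historic district) → Franchise Registration not required.
6. operates outdoor seating on a public sidewalk; years in business 9 ≤ 21 → Annual Registration required.
7. vehicles 29 ≤ 39; is located in Zone A (not: is located in Zone C) → Small Fleet Permit not required.
8. is a franchise of a national chain (not: is a registered nonprofit); is located in Zone A → Nonprofit Certificate not required.
9. employees 49 ≤ 52 → General Business Permit not required.
10. operates outdoor seating on a public sidewalk → Standard Authorization required.
11. vehicles 29 ≤ 30 → Annual Registration exemption does not apply.
12. is located in Zone A; operates outdoor seating on a public sidewalk → Commercial Permit required.

Annual Authorization, Annual Registration, Commercial Permit, Sidewalk Use Permit, Standard Authorization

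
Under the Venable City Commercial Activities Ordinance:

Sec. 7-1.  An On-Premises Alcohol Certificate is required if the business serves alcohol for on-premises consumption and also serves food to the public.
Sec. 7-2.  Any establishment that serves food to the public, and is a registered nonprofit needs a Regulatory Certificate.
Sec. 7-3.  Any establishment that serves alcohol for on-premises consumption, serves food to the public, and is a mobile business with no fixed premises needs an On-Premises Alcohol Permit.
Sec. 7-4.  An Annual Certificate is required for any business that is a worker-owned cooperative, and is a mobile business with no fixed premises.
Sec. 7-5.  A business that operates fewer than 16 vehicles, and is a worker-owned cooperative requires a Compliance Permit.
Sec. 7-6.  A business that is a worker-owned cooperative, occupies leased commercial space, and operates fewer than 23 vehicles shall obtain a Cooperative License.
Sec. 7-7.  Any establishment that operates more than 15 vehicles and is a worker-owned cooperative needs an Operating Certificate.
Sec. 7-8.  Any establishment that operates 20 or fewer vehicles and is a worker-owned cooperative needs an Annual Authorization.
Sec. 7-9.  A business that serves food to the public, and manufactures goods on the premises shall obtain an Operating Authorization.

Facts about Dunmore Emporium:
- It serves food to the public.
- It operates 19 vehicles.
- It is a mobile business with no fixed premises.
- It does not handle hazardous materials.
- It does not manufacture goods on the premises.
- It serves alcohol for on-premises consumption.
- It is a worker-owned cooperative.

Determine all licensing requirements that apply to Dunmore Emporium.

Annual Authorization, Annual Certificate, On-Premises Alcohol Certificate, On-Premises Alcohol Permit, Operating Certificate

Sec. 7-1. serves alcohol for on-premises consumption; serves food to the public → On-Premises Alcohol Certificate required.
Sec. 7-2. serves food to the public; is a worker-owned cooperative (not: is a registered nonprofit) → Regulatory Certificate not required.
Sec. 7-3. serves alcohol for on-premises consumption; serves food to the public; is a mobile business with no fixed premises → On-Premises Alcohol Permit required.
Sec. 7-4. is a worker-owned cooperative; is a mobile business with no fixed premises → Annual Certificate required.
Sec. 7-5. vehicles 19 ≥ 16; is a worker-owned cooperative → Compliance Permit not required.
Sec. 7-6. is a worker-owned cooperative; is a mobile business with no fixed premises (not: occupies leased commercial space); vehicles 19 < 23 → Cooperative License not required.
Sec. 7-7. vehicles 19 > 15; is a worker-owned cooperative → Operating Certificate required.
Sec. 7-8. vehicles 19 ≤ 20; is a worker-owned cooperative → Annual Authorization required.
Sec. 7-9. serves food to the public; does not manufacture goods on the premises → Operating Authorization not required.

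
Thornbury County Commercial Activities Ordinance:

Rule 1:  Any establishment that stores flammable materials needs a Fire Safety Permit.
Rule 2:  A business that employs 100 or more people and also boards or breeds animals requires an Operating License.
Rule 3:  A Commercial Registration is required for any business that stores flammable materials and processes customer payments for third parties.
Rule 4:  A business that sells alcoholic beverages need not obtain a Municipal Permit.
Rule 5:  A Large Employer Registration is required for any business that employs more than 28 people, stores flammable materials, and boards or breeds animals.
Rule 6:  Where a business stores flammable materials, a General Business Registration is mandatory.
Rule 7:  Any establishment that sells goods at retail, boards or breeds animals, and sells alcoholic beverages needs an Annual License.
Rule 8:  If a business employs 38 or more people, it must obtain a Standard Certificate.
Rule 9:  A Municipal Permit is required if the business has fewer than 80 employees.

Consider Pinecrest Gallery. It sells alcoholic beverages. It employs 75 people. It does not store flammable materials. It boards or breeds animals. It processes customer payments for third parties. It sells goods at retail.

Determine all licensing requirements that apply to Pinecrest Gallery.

Annual License, Standard Certificate

Rule 1: does not store flammable materials → Fire Safety Permit not required.
Rule 2: employees 75 < 100; boards or breeds animals → Operating License not required.
Rule 3: does not store flammable materials; processes customer payments for third parties → Commercial Registration not required.
Rule 4: sells alcoholic beverages → exempt from Municipal Permit.
Rule 5: employees 75 > 28; does not store flammable materials; boards or breeds animals → Large Employer Registration not required.
Rule 6: does not store flammable materials → General Business Registration not required.
Rule 7: sells goods at retail; boards or breeds animals; sells alcoholic beverages → Annual License required.
Rule 8: employees 75 ≥ 38 → Standard Certificate required.
Rule 9: employees 75 < 80 → Municipal Permit required.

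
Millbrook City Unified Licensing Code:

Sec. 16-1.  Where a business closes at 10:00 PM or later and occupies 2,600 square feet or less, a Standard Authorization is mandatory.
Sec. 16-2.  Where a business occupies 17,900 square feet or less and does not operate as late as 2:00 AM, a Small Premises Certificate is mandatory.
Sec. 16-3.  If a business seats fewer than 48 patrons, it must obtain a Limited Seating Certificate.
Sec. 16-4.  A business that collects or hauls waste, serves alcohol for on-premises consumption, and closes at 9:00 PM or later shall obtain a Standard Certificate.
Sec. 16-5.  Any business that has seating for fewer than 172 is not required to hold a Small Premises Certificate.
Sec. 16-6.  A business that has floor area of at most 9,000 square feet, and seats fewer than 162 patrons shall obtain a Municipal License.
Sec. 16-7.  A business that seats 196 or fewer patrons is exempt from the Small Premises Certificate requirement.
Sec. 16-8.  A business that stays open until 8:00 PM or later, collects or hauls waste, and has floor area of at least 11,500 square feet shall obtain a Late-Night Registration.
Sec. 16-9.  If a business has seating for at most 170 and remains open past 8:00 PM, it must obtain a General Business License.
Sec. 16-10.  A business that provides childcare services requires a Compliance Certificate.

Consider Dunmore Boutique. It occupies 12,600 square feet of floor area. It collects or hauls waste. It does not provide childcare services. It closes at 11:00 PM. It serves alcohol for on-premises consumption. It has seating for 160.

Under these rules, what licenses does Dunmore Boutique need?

General Business License, Late-Night Registration, Standard Certificate

Sec. 16-1. closes 11:00 PM, after 10:00 PM; floor area 12,600 square feet > 2,600 square feet → Standard Authorization not required.
Sec. 16-2. floor area 12,600 square feet ≤ 17,900 square feet; closes 11:00 PM, at/before 2:00 AM → Small Premises Certificate required.
Sec. 16-3. seating 160 ≥ 48 → Limited Seating Certificate not required.
Sec. 16-4. collects or hauls waste; serves alcohol for on-premises consumption; closes 11:00 PM, after 9:00 PM → Standard Certificate required.
Sec. 16-5. seating 160 < 172 → exempt from Small Premises Certificate.
Sec. 16-6. floor area 12,600 square feet > 9,000 square feet; seating 160 < 162 → Municipal License not required.
Sec. 16-7. seating 160 ≤ 196 → exempt from Small Premises Certificate.
Sec. 16-8. closes 11:00 PM, after 8:00 PM; collects or hauls waste; floor area 12,600 square feet ≥ 11,500 square feet → Late-Night Registration required.
Sec. 16-9. seating 160 ≤ 170; closes 11:00 PM, after 8:00 PM → General Business License required.
Sec. 16-10. does not provide childcare services → Compliance Certificate not required.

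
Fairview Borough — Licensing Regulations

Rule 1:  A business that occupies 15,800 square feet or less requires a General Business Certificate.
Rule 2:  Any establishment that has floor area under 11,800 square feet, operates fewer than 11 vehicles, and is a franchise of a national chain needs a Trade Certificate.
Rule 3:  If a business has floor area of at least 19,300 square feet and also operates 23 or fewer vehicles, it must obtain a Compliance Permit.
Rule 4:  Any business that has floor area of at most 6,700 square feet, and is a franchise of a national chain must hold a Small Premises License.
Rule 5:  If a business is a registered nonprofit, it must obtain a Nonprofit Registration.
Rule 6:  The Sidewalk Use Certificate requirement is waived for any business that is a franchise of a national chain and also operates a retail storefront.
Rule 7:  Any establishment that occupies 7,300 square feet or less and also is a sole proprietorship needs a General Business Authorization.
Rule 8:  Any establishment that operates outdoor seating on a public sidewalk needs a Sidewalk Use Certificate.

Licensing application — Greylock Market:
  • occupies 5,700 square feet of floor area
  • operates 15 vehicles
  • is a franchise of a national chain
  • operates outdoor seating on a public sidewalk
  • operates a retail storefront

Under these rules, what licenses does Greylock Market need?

Rule 1: floor area 5,700 square feet ≤ 15,800 square feet → General Business Certificate required.
Rule 2: floor area 5,700 square feet < 11,800 square feet; vehicles 15 ≥ 11; is a franchise of a national chain → Trade Certificate not required.
Rule 3: floor area 5,700 square feet < 19,300 square feet; vehicles 15 ≤ 23 → Compliance Permit not required.
Rule 4: floor area 5,700 square feet ≤ 6,700 square feet; is a franchise of a national chain → Small Premises License required.
Rule 5: is a franchise of a national chain (not: is a registered nonprofit) → Nonprofit Registration not required.
Rule 6: is a franchise of a national chain; operates a retail storefront → exempt from Sidewalk Use Certificate.
Rule 7: floor area 5,700 square feet ≤ 7,300 square feet; is a franchise of a national chain (not: is a sole proprietorship) → General Business Authorization not required.
Rule 8: operates outdoor seating on a public sidewalk → Sidewalk Use Certificate required.

General Business Certificate, Small Premises License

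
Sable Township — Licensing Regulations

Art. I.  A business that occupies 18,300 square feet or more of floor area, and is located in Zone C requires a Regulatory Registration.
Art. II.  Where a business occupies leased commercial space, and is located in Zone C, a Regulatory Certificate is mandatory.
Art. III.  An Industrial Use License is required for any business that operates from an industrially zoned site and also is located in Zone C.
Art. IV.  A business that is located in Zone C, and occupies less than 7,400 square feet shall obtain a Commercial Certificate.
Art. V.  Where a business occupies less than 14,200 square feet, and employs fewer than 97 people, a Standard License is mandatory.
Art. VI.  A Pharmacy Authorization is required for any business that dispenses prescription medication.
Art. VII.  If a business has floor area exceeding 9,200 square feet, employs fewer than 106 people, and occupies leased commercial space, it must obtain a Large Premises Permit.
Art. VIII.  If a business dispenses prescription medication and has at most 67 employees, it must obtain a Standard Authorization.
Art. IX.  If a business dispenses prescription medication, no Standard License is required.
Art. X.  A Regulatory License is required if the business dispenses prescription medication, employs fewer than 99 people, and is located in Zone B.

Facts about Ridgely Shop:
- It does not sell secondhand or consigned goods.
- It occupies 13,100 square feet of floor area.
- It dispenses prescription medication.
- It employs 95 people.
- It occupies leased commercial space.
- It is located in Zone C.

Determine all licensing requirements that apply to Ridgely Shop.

Large Premises Permit, Pharmacy Authorization, Regulatory Certificate

Art. I. floor area 13,100 square feet < 18,300 square feet; is located in Zone C → Regulatory Registration not required.
Art. II. occupies leased commercial space; is located in Zone C → Regulatory Certificate required.
Art. III. occupies leased commercial space (not: operates from an industrially zoned site); is located in Zone C → Industrial Use License not required.
Art. IV. is located in Zone C; floor area 13,100 square feet ≥ 7,400 square feet → Commercial Certificate not required.
Art. V. floor area 13,100 square feet < 14,200 square feet; employees 95 < 97 → Standard License required.
Art. VI. dispenses prescription medication → Pharmacy Authorization required.
Art. VII. floor area 13,100 square feet > 9,200 square feet; employees 95 < 106; occupies leased commercial space → Large Premises Permit required.
Art. VIII. dispenses prescription medication; employees 95 > 67 → Standard Authorization not required.
Art. IX. dispenses prescription medication → exempt from Standard License.
Art. X. dispenses prescription medication; employees 95 < 99; is located in Zone C (not: is located in Zone B) → Regulatory License not required.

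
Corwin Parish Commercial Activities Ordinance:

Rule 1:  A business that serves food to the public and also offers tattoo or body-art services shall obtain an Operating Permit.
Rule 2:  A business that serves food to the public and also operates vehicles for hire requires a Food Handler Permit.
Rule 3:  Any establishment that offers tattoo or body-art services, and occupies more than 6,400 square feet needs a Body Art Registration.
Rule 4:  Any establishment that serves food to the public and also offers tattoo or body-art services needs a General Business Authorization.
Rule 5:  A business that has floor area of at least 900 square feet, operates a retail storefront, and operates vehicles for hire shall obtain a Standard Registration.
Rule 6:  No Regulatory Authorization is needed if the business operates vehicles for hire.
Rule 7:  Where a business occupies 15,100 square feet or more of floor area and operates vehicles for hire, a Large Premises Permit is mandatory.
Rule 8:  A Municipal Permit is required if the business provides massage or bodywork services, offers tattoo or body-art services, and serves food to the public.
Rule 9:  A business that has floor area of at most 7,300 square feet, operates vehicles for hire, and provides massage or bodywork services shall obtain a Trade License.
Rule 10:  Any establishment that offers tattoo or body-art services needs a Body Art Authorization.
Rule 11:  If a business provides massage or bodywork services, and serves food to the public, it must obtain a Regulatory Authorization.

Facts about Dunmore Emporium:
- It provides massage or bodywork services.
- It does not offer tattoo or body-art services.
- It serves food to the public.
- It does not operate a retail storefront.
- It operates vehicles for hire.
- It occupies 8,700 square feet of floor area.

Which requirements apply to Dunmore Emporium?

Rule 1: serves food to the public; does not offer tattoo or body-art services → Operating Permit not required.
Rule 2: serves food to the public; operates vehicles for hire → Food Handler Permit required.
Rule 3: does not offer tattoo or body-art services; floor area 8,700 square feet > 6,400 square feet → Body Art Registration not required.
Rule 4: serves food to the public; does not offer tattoo or body-art services → General Business Authorization not required.
Rule 5: floor area 8,700 square feet ≥ 900 square feet; does not operate a retail storefront; operates vehicles for hire → Standard Registration not required.
Rule 6: operates vehicles for hire → exempt from Regulatory Authorization.
Rule 7: floor area 8,700 square feet < 15,100 square feet; operates vehicles for hire → Large Premises Permit not required.
Rule 8: provides massage or bodywork services; does not offer tattoo or body-art services; serves food to the public → Municipal Permit not required.
Rule 9: floor area 8,700 square feet > 7,300 square feet; operates vehicles for hire; provides massage or bodywork services → Trade License not required.
Rule 10: does not offer tattoo or body-art services → Body Art Authorization not required.
Rule 11: provides massage or bodywork services; serves food to the public → Regulatory Authorization required.

Food Handler Permit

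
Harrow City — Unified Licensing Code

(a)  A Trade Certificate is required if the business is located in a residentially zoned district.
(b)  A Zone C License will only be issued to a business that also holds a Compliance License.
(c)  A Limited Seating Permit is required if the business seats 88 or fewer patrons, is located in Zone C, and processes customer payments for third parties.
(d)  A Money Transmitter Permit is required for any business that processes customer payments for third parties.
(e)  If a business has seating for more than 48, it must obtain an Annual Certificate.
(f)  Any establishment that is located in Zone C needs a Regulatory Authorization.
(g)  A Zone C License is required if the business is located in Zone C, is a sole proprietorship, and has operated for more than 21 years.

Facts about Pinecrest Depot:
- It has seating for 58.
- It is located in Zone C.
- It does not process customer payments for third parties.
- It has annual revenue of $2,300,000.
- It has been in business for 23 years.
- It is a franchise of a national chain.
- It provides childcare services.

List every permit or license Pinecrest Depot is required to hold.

(a) is located in Zone C (not: is located in a residentially zoned district) → Trade Certificate not required.
(b) Zone C License is not required → no effect.
(c) seating 58 ≤ 88; is located in Zone C; does not process customer payments for third parties → Limited Seating Permit not required.
(d) does not process customer payments for third parties → Money Transmitter Permit not required.
(e) seating 58 > 48 → Annual Certificate required.
(f) is located in Zone C → Regulatory Authorization required.
(g) is located in Zone C; is a franchise of a national chain (not: is a sole proprietorship); years in business 23 > 21 → Zone C License not required.

Annual Certificate, Regulatory Authorization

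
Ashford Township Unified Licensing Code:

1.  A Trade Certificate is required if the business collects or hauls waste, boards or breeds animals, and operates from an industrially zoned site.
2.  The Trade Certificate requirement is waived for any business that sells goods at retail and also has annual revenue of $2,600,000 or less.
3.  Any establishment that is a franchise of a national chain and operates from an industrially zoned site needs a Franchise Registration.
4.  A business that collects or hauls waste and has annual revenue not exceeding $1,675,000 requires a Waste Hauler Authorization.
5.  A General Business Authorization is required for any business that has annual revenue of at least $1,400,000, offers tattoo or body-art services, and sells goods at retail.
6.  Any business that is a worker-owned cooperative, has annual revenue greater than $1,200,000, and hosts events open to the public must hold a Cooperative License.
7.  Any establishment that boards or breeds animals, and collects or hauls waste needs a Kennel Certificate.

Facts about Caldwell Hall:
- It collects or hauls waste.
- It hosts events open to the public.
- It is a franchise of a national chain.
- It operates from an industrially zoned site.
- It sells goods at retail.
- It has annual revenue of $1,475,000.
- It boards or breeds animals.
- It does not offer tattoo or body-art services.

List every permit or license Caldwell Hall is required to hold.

Franchise Registration, Kennel Certificate, Waste Hauler Authorization

1. collects or hauls waste; boards or breeds animals; operates from an industrially zoned site → Trade Certificate required.
2. sells goods at retail; revenue $1,475,000 ≤ $2,600,000 → exempt from Trade Certificate.
3. is a franchise of a national chain; operates from an industrially zoned site → Franchise Registration required.
4. collects or hauls waste; revenue $1,475,000 ≤ $1,675,000 → Waste Hauler Authorization required.
5. revenue $1,475,000 ≥ $1,400,000; does not offer tattoo or body-art services; sells goods at retail → General Business Authorization not required.
6. is a franchise of a national chain (not: is a worker-owned cooperative); revenue $1,475,000 > $1,200,000; hosts events open to the public → Cooperative License not required.
7. boards or breeds animals; collects or hauls waste → Kennel Certificate required.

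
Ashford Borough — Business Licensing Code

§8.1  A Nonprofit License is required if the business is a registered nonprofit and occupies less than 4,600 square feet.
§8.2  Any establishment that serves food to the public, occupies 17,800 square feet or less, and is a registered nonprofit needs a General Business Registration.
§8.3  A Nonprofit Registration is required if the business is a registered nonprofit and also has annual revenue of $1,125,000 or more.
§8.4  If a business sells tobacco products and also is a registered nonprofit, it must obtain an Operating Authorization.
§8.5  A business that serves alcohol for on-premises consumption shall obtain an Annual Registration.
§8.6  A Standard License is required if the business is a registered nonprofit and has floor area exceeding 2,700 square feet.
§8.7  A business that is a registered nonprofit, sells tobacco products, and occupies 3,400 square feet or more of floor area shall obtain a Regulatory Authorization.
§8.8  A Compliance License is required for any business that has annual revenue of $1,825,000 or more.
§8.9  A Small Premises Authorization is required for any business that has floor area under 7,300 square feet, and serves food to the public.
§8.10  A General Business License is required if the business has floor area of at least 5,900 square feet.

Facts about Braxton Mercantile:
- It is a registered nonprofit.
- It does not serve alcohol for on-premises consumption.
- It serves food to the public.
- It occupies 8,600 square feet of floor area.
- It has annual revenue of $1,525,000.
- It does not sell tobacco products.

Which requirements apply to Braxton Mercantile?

General Business License, General Business Registration, Nonprofit Registration, Standard License

§8.1 is a registered nonprofit; floor area 8,600 square feet ≥ 4,600 square feet → Nonprofit License not required.
§8.2 serves food to the public; floor area 8,600 square feet ≤ 17,800 square feet; is a registered nonprofit → General Business Registration required.
§8.3 is a registered nonprofit; revenue $1,525,000 ≥ $1,125,000 → Nonprofit Registration required.
§8.4 does not sell tobacco products; is a registered nonprofit → Operating Authorization not required.
§8.5 does not serve alcohol for on-premises consumption → Annual Registration not required.
§8.6 is a registered nonprofit; floor area 8,600 square feet > 2,700 square feet → Standard License required.
§8.7 is a registered nonprofit; does not sell tobacco products; floor area 8,600 square feet ≥ 3,400 square feet → Regulatory Authorization not required.
§8.8 revenue $1,525,000 < $1,825,000 → Compliance License not required.
§8.9 floor area 8,600 square feet ≥ 7,300 square feet; serves food to the public → Small Premises Authorization not required.
§8.10 floor area 8,600 square feet ≥ 5,900 square feet → General Business License required.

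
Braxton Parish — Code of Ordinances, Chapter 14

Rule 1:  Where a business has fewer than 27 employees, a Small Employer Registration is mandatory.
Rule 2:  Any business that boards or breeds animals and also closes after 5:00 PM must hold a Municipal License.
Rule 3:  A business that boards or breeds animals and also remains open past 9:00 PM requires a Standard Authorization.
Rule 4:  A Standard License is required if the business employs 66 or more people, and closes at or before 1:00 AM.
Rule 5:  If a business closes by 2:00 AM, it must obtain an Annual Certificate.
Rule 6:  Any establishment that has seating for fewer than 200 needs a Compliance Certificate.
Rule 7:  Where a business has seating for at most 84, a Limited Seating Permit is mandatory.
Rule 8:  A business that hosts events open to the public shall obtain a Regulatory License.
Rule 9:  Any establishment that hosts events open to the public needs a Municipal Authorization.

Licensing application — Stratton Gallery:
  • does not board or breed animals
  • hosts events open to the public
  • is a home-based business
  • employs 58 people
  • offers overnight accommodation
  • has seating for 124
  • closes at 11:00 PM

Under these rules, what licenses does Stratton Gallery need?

Rule 1: employees 58 ≥ 27 → Small Employer Registration not required.
Rule 2: does not board or breed animals; closes 11:00 PM, after 5:00 PM → Municipal License not required.
Rule 3: does not board or breed animals; closes 11:00 PM, after 9:00 PM → Standard Authorization not required.
Rule 4: employees 58 < 66; closes 11:00 PM, at/before 1:00 AM → Standard License not required.
Rule 5: closes 11:00 PM, at/before 2:00 AM → Annual Certificate required.
Rule 6: seating 124 < 200 → Compliance Certificate required.
Rule 7: seating 124 > 84 → Limited Seating Permit not required.
Rule 8: hosts events open to the public → Regulatory License required.
Rule 9: hosts events open to the public → Municipal Authorization required.

Annual Certificate, Compliance Certificate, Municipal Authorization, Regulatory License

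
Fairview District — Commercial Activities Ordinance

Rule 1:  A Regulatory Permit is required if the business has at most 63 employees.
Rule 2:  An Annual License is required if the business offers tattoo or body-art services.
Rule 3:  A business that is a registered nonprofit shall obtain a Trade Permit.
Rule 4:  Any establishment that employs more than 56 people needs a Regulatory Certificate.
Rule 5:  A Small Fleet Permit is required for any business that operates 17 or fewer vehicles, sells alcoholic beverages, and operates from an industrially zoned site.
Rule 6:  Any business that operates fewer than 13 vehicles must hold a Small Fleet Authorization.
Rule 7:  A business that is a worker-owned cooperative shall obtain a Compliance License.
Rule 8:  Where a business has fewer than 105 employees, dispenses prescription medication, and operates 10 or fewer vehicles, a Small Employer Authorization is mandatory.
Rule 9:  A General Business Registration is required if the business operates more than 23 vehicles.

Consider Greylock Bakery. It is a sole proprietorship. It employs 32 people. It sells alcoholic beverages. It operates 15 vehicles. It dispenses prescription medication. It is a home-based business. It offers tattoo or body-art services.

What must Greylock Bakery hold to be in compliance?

Rule 1: employees 32 ≤ 63 → Regulatory Permit required.
Rule 2: offers tattoo or body-art services → Annual License required.
Rule 3: is a sole proprietorship (not: is a registered nonprofit) → Trade Permit not required.
Rule 4: employees 32 ≤ 56 → Regulatory Certificate not required.
Rule 5: vehicles 15 ≤ 17; sells alcoholic beverages; is a home-based business (not: operates from an industrially zoned site) → Small Fleet Permit not required.
Rule 6: vehicles 15 ≥ 13 → Small Fleet Authorization not required.
Rule 7: is a sole proprietorship (not: is a worker-owned cooperative) → Compliance License not required.
Rule 8: employees 32 < 105; dispenses prescription medication; vehicles 15 > 10 → Small Employer Authorization not required.
Rule 9: vehicles 15 ≤ 23 → General Business Registration not required.

Annual License, Regulatory Permit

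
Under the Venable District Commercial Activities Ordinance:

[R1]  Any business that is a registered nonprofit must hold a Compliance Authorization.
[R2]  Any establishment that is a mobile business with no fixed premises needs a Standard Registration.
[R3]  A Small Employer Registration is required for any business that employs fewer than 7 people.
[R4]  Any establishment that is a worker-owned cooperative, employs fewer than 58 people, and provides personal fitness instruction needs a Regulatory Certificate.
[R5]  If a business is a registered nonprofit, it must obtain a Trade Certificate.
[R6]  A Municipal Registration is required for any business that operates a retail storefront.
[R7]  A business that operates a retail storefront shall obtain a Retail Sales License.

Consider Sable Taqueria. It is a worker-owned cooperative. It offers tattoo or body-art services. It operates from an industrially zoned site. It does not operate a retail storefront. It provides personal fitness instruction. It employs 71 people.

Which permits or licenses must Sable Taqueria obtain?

[R1] is a worker-owned cooperative (not: is a registered nonprofit) → Compliance Authorization not required.
[R2] operates from an industrially zoned site (not: is a mobile business with no fixed premises) → Standard Registration not required.
[R3] employees 71 ≥ 7 → Small Employer Registration not required.
[R4] is a worker-owned cooperative; employees 71 ≥ 58; provides personal fitness instruction → Regulatory Certificate not required.
[R5] is a worker-owned cooperative (not: is a registered nonprofit) → Trade Certificate not required.
[R6] does not operate a retail storefront → Municipal Registration not required.
[R7] does not operate a retail storefront → Retail Sales License not required.

None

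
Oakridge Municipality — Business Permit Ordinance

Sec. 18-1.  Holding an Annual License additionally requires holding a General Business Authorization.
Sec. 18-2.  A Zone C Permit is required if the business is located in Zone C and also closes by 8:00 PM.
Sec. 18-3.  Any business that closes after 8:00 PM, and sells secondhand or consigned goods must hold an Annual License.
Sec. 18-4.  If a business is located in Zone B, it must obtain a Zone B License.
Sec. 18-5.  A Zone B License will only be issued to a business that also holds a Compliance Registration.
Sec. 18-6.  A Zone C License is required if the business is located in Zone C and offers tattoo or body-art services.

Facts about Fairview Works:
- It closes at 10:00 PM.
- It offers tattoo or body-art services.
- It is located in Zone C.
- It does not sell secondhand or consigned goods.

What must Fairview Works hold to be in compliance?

Zone C License

Sec. 18-1. Annual License is not required → no effect.
Sec. 18-2. is located in Zone C; closes 10:00 PM, after 8:00 PM → Zone C Permit not required.
Sec. 18-3. closes 10:00 PM, after 8:00 PM; does not sell secondhand or consigned goods → Annual License not required.
Sec. 18-4. is located in Zone C (not: is located in Zone B) → Zone B License not required.
Sec. 18-5. Zone B License is not required → no effect.
Sec. 18-6. is located in Zone C; offers tattoo or body-art services → Zone C License required.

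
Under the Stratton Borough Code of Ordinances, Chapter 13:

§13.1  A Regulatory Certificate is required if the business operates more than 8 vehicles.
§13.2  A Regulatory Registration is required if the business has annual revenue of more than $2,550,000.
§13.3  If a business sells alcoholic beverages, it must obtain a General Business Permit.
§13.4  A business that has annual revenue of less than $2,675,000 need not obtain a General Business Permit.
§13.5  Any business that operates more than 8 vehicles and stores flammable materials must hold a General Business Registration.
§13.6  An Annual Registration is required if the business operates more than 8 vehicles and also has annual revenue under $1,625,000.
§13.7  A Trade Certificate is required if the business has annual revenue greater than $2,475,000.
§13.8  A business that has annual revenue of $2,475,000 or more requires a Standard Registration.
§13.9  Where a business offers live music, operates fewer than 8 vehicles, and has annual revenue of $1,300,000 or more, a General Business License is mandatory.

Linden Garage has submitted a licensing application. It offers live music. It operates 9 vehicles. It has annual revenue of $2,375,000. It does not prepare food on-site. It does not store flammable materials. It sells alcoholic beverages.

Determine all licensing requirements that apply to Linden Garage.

Regulatory Certificate

§13.1 vehicles 9 > 8 → Regulatory Certificate required.
§13.2 revenue $2,375,000 ≤ $2,550,000 → Regulatory Registration not required.
§13.3 sells alcoholic beverages → General Business Permit required.
§13.4 revenue $2,375,000 < $2,675,000 → exempt from General Business Permit.
§13.5 vehicles 9 > 8; does not store flammable materials → General Business Registration not required.
§13.6 vehicles 9 > 8; revenue $2,375,000 ≥ $1,625,000 → Annual Registration not required.
§13.7 revenue $2,375,000 ≤ $2,475,000 → Trade Certificate not required.
§13.8 revenue $2,375,000 < $2,475,000 → Standard Registration not required.
§13.9 offers live music; vehicles 9 ≥ 8; revenue $2,375,000 ≥ $1,300,000 → General Business License not required.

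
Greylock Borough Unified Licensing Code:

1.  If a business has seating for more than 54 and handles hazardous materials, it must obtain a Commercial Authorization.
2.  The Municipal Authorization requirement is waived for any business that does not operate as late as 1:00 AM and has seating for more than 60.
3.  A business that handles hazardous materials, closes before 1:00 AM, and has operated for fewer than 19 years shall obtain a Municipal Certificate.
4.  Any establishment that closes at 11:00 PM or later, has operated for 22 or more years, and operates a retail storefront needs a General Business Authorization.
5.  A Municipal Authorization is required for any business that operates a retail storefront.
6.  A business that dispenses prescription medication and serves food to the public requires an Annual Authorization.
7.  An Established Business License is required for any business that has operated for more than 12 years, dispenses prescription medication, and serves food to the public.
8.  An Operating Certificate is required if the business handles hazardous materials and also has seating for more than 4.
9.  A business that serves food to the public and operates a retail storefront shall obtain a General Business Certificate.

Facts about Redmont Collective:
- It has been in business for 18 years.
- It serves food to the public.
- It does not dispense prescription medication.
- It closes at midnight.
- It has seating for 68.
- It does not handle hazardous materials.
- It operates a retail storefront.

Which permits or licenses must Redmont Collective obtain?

General Business Certificate

1. seating 68 > 54; does not handle hazardous materials → Commercial Authorization not required.
2. closes midnight, at/before 1:00 AM; seating 68 > 60 → exempt from Municipal Authorization.
3. does not handle hazardous materials; closes midnight, at/before 1:00 AM; years in business 18 < 19 → Municipal Certificate not required.
4. closes midnight, after 11:00 PM; years in business 18 < 22; operates a retail storefront → General Business Authorization not required.
5. operates a retail storefront → Municipal Authorization required.
6. does not dispense prescription medication; serves food to the public → Annual Authorization not required.
7. years in business 18 > 12; does not dispense prescription medication; serves food to the public → Established Business License not required.
8. does not handle hazardous materials; seating 68 > 4 → Operating Certificate not required.
9. serves food to the public; operates a retail storefront → General Business Certificate required.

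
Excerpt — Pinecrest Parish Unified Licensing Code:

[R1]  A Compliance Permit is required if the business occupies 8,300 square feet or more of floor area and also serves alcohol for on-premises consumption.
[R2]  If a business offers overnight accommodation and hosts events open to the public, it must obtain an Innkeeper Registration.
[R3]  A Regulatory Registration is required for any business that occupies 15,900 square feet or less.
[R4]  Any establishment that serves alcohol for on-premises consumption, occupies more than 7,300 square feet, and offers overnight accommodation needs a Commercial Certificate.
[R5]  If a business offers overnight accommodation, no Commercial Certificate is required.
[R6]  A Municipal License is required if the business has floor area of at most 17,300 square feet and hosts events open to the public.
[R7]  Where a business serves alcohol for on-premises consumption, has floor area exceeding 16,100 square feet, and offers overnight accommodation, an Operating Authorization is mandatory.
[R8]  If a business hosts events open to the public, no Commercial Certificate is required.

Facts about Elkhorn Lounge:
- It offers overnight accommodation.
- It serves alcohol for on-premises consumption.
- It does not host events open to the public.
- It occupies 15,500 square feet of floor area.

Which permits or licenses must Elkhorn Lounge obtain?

Compliance Permit, Regulatory Registration

[R1] floor area 15,500 square feet ≥ 8,300 square feet; serves alcohol for on-premises consumption → Compliance Permit required.
[R2] offers overnight accommodation; does not host events open to the public → Innkeeper Registration not required.
[R3] floor area 15,500 square feet ≤ 15,900 square feet → Regulatory Registration required.
[R4] serves alcohol for on-premises consumption; floor area 15,500 square feet > 7,300 square feet; offers overnight accommodation → Commercial Certificate required.
[R5] offers overnight accommodation → exempt from Commercial Certificate.
[R6] floor area 15,500 square feet ≤ 17,300 square feet; does not host events open to the public → Municipal License not required.
[R7] serves alcohol for on-premises consumption; floor area 15,500 square feet ≤ 16,100 square feet; offers overnight accommodation → Operating Authorization not required.
[R8] does not host events open to the public → Commercial Certificate exemption does not apply.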